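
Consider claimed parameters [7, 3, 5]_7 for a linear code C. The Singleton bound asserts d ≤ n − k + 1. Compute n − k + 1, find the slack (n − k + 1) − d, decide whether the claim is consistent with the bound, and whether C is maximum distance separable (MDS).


Singleton RHS = n − k + 1 = 5, slack = 0, bound satisfied, MDS.

Singleton bound: d ≤ n − k + 1.
Here n = 7, k = 3, so n − k + 1 = 5.
Given d = 5, check d ≤ 5: YES.
Slack = (n − k + 1) − d = 0.
The code is MDS (slack = 0).
Description: the claimed parameters are [7, 3, 5]_7; such a code would be MDS (meets Singleton bound).


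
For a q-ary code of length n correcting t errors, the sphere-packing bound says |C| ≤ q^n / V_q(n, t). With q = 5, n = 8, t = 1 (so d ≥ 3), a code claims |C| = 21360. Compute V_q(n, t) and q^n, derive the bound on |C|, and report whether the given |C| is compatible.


V_q(n, t) = 33, q^n = 390625, Hamming bound = 11837, |C| = 21360 > bound (violated).

Step 1: Compute V_q(n, t) = Σ_{j=0}^1 C(n, j) (q−1)^j.
  j = 0: C(8,0)·(4)^0 = 1·1 = 1.
  j = 1: C(8,1)·(4)^1 = 8·4 = 32.
  V_q(n, t) = 1 + 32 = 33.
Step 2: q^n = 5^8 = 390625.
Step 3: Hamming bound ⌊q^n / V_q(n,t)⌋ = ⌊390625/33⌋ = 11837.
Step 4: Compare |C| = 21360 to 11837: violated.
The claimed |C| lies above the Hamming bound, so no 5-ary code of length 8 with d ≥ 3 can have 21360 codewords.


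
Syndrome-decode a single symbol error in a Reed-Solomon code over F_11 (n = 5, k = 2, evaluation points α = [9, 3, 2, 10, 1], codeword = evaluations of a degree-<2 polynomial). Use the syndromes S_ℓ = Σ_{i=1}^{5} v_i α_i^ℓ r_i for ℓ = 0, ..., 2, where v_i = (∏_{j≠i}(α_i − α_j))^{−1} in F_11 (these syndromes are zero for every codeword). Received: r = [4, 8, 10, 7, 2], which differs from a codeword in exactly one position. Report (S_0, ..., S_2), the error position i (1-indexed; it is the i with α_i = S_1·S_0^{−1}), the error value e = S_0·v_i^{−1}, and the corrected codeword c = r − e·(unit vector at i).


S = (6, 1, 2), error at position 3, error magnitude e = 5, c = [4, 8, 5, 7, 2].

Step 1: column multipliers v_i = (∏_{j≠i}(α_i − α_j))^{−1} mod 11.
  i = 1 (α = 9): (9−3)(9−2)(9−10)(9−1) = 6·7·(−1)·8 = −336 ≡ 5, so v_1 = 5^{−1} = 9 (mod 11).
  i = 2 (α = 3): (3−9)(3−2)(3−10)(3−1) = (−6)·1·(−7)·2 = 84 ≡ 7, so v_2 = 7^{−1} = 8 (mod 11).
  i = 3 (α = 2): (2−9)(2−3)(2−10)(2−1) = (−7)·(−1)·(−8)·1 = −56 ≡ 10, so v_3 = 10^{−1} = 10 (mod 11).
  i = 4 (α = 10): (10−9)(10−3)(10−2)(10−1) = 1·7·8·9 = 504 ≡ 9, so v_4 = 9^{−1} = 5 (mod 11).
  i = 5 (α = 1): (1−9)(1−3)(1−2)(1−10) = (−8)·(−2)·(−1)·(−9) = 144 ≡ 1, so v_5 = 1^{−1} = 1 (mod 11).
  v = [9, 8, 10, 5, 1].
Step 2: syndromes of r = [4, 8, 10, 7, 2] (all sums mod 11).
  S_0 = Σ v_i r_i = 9·4 + 8·8 + 10·10 + 5·7 + 1·2 = 237 ≡ 6.
  S_1 = Σ v_i α_i r_i = 9·9·4 + 8·3·8 + 10·2·10 + 5·10·7 + 1·1·2 = 1068 ≡ 1.
  α_i^2 mod 11 = [4, 9, 4, 1, 1].
  S_2 = Σ v_i α_i^2 r_i = 9·4·4 + 8·9·8 + 10·4·10 + 5·1·7 + 1·1·2 = 1157 ≡ 2.
  S = (6, 1, 2) ≠ 0, so r is not a codeword (an error is present).
Step 3: locate the error. For a single error e at position i, S_ℓ = v_i·e·α_i^ℓ, so α_err = S_1/S_0.
  S_0^{−1} = 6^{−1} = 2 (mod 11), so α_err = 1·2 = 2 ≡ 2 = α_3. Error position i = 3.
  Consistency check: S_2/S_1 = 2·1 = 2 ≡ 2 = α_err ✓ (single-error assumption holds).
Step 4: error magnitude e = S_0/v_3 = S_0·∏_{j≠3}(α_3 − α_j) = 6·10 = 60 ≡ 5 (mod 11).
Step 5: correct position 3: c_3 = r_3 − e = 10 − 5 ≡ 5 (mod 11). Hence c = [4, 8, 5, 7, 2].
  Check: interpolating c through the α_i gives m(x) = 10 + 3·x (degree < 2) with m(α_i) = c_i for every i, so c is indeed a codeword.


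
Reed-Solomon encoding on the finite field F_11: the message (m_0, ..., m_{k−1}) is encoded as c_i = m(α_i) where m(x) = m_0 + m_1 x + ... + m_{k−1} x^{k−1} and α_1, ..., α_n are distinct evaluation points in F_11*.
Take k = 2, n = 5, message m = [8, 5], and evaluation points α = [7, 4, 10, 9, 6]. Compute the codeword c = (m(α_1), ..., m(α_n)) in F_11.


c = [10, 6, 3, 9, 5]

Message polynomial: m(x) = 8 + 5·x (mod 11).
For each evaluation point α_i, compute m(α_i) mod 11:
  α_1 = 7: Horner steps 5 → 10, so m(7) = 10.
  α_2 = 4: Horner steps 5 → 6, so m(4) = 6.
  α_3 = 10: Horner steps 5 → 3, so m(10) = 3.
  α_4 = 9: Horner steps 5 → 9, so m(9) = 9.
  α_5 = 6: Horner steps 5 → 5, so m(6) = 5.
Codeword c = [10, 6, 3, 9, 5] ∈ F_11^5.


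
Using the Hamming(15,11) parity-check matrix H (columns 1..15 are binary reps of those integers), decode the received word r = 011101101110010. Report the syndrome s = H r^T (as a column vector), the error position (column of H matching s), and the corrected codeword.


s = (0, 0, 1, 0)^T, error position = 2, corrected codeword c = 001101101110010

Compute s = H r^T mod 2 one row at a time:
  s_1 = 0 + 1 + 1 + 1 + 0 + 0 + 1 + 0 = 4 ≡ 0 (mod 2).
  s_2 = 1 + 0 + 1 + 1 + 0 + 0 + 1 + 0 = 4 ≡ 0 (mod 2).
  s_3 = 1 + 1 + 1 + 1 + 1 + 1 + 1 + 0 = 7 ≡ 1 (mod 2).
  s_4 = 0 + 1 + 0 + 1 + 1 + 1 + 0 + 0 = 4 ≡ 0 (mod 2).
s = (0, 0, 1, 0)^T — this equals column 2 of H (binary 0010), so error is at position 2.
Correct: flip bit 2 of r = 011101101110010 to get c = 001101101110010.


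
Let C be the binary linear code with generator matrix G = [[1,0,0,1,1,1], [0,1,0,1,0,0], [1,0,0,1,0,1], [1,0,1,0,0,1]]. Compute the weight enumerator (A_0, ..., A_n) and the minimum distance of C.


Weight distribution: A_0 = 1, A_1 = 1, A_2 = 3, A_3 = 6, A_4 = 3, A_5 = 1, A_6 = 1. Minimum distance d = 1.

Enumerate all 2^4 = 16 messages m ∈ F_2^4.
For each, compute codeword c = mG in F_2^6, then tally its weight.
  m = 0000 → c = 000000, weight = 0.
  m = 1000 → c = 100111, weight = 4.
  m = 0100 → c = 010100, weight = 2.
  m = 1100 → c = 110011, weight = 4.
  m = 0010 → c = 100101, weight = 3.
  m = 1010 → c = 000010, weight = 1.
  m = 0110 → c = 110001, weight = 3.
  m = 1110 → c = 010110, weight = 3.
  m = 0001 → c = 101001, weight = 3.
  m = 1001 → c = 001110, weight = 3.
  m = 0101 → c = 111101, weight = 5.
  m = 1101 → c = 011010, weight = 3.
  m = 0011 → c = 001100, weight = 2.
  m = 1011 → c = 101011, weight = 4.
  m = 0111 → c = 011000, weight = 2.
  m = 1111 → c = 111111, weight = 6.
Tally weights:
  weight 0: 1 codewords.
  weight 1: 1 codewords.
  weight 2: 3 codewords.
  weight 3: 6 codewords.
  weight 4: 3 codewords.
  weight 5: 1 codewords.
  weight 6: 1 codewords.
Minimum distance d = smallest w > 0 with A_w > 0 = 1.
Sanity: Σ A_w = 16 = 2^4 = 16 ✓.


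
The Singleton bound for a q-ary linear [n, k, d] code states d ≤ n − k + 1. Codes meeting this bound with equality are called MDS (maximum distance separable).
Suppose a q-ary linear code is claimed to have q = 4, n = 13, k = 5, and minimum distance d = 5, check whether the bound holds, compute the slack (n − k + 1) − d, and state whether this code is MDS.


Singleton RHS = n − k + 1 = 9, slack = 4, bound satisfied, not MDS.

Singleton bound: d ≤ n − k + 1.
Here n = 13, k = 5, so n − k + 1 = 9.
Given d = 5, check d ≤ 9: YES.
Slack = (n − k + 1) − d = 4.
The code is NOT MDS (slack = 4 > 0).
Description: the claimed parameters are [13, 5, 5]_4; such a code would be non-MDS.


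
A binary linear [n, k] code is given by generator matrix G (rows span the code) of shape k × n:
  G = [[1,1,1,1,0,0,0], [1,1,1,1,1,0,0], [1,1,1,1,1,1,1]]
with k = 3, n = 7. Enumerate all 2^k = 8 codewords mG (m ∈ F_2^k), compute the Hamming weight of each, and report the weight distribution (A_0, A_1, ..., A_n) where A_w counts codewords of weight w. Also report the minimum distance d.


Weight distribution: A_0 = 1, A_1 = 1, A_2 = 1, A_3 = 1, A_4 = 1, A_5 = 1, A_6 = 1, A_7 = 1. Minimum distance d = 1.

Enumerate all 2^3 = 8 messages m ∈ F_2^3.
For each, compute codeword c = mG in F_2^7, then tally its weight.
  m = 000 → c = 0000000, weight = 0.
  m = 100 → c = 1111000, weight = 4.
  m = 010 → c = 1111100, weight = 5.
  m = 110 → c = 0000100, weight = 1.
  m = 001 → c = 1111111, weight = 7.
  m = 101 → c = 0000111, weight = 3.
  m = 011 → c = 0000011, weight = 2.
  m = 111 → c = 1111011, weight = 6.
Tally weights:
  weight 0: 1 codewords.
  weight 1: 1 codewords.
  weight 2: 1 codewords.
  weight 3: 1 codewords.
  weight 4: 1 codewords.
  weight 5: 1 codewords.
  weight 6: 1 codewords.
  weight 7: 1 codewords.
Minimum distance d = smallest w > 0 with A_w > 0 = 1.
Sanity: Σ A_w = 8 = 2^3 = 8 ✓.


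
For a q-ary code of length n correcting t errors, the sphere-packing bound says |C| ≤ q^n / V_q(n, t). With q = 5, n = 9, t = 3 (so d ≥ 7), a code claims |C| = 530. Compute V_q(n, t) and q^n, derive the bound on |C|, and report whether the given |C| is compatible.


V_q(n, t) = 5989, q^n = 1953125, Hamming bound = 326, |C| = 530 > bound (violated).

Step 1: Compute V_q(n, t) = Σ_{j=0}^3 C(n, j) (q−1)^j.
  j = 0: C(9,0)·(4)^0 = 1·1 = 1.
  j = 1: C(9,1)·(4)^1 = 9·4 = 36.
  j = 2: C(9,2)·(4)^2 = 36·16 = 576.
  j = 3: C(9,3)·(4)^3 = 84·64 = 5376.
  V_q(n, t) = 1 + 36 + 576 + 5376 = 5989.
Step 2: q^n = 5^9 = 1953125.
Step 3: Hamming bound ⌊q^n / V_q(n,t)⌋ = ⌊1953125/5989⌋ = 326.
Step 4: Compare |C| = 530 to 326: violated.
The claimed |C| lies above the Hamming bound, so no 5-ary code of length 9 with d ≥ 7 can have 530 codewords.


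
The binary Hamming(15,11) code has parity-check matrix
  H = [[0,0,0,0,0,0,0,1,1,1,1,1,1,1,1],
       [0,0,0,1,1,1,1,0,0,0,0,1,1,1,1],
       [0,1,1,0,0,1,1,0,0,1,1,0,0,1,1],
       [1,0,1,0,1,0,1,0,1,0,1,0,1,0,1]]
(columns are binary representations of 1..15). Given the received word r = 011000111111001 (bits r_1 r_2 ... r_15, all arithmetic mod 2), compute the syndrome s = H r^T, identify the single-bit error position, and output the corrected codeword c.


s = (0, 1, 0, 1)^T, error position = 5, corrected codeword c = 011010111111001

Compute s = H r^T mod 2 one row at a time:
  s_1 = 1 + 1 + 1 + 1 + 1 + 0 + 0 + 1 = 6 ≡ 0 (mod 2).
  s_2 = 0 + 0 + 0 + 1 + 1 + 0 + 0 + 1 = 3 ≡ 1 (mod 2).
  s_3 = 1 + 1 + 0 + 1 + 1 + 1 + 0 + 1 = 6 ≡ 0 (mod 2).
  s_4 = 0 + 1 + 0 + 1 + 1 + 1 + 0 + 1 = 5 ≡ 1 (mod 2).
s = (0, 1, 0, 1)^T — this equals column 5 of H (binary 0101), so error is at position 5.
Correct: flip bit 5 of r = 011000111111001 to get c = 011010111111001.


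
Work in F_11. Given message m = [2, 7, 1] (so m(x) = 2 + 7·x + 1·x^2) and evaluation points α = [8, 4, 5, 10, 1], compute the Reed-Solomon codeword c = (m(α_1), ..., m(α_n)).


c = [1, 2, 7, 7, 10]

Message polynomial: m(x) = 2 + 7·x + 1·x^2 (mod 11).
For each evaluation point α_i, compute m(α_i) mod 11:
  α_1 = 8: Horner steps 1 → 4 → 1, so m(8) = 1.
  α_2 = 4: Horner steps 1 → 0 → 2, so m(4) = 2.
  α_3 = 5: Horner steps 1 → 1 → 7, so m(5) = 7.
  α_4 = 10: Horner steps 1 → 6 → 7, so m(10) = 7.
  α_5 = 1: Horner steps 1 → 8 → 10, so m(1) = 10.
Codeword c = [1, 2, 7, 7, 10] ∈ F_11^5.


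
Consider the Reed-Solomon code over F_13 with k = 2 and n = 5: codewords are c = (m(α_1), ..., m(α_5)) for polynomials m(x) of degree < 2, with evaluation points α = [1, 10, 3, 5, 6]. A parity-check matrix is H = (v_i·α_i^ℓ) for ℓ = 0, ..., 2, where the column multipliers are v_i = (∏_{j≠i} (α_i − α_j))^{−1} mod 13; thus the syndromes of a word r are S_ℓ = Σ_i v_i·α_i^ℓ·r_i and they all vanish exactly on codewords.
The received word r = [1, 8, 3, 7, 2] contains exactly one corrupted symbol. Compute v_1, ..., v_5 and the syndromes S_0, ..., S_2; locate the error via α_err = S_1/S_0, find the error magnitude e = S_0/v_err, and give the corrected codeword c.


S = (11, 7, 8), error at position 3, error magnitude e = 12, c = [1, 8, 4, 7, 2].

Step 1: column multipliers v_i = (∏_{j≠i}(α_i − α_j))^{−1} mod 13.
  i = 1 (α = 1): (1−10)(1−3)(1−5)(1−6) = (−9)·(−2)·(−4)·(−5) = 360 ≡ 9, so v_1 = 9^{−1} = 3 (mod 13).
  i = 2 (α = 10): (10−1)(10−3)(10−5)(10−6) = 9·7·5·4 = 1260 ≡ 12, so v_2 = 12^{−1} = 12 (mod 13).
  i = 3 (α = 3): (3−1)(3−10)(3−5)(3−6) = 2·(−7)·(−2)·(−3) = −84 ≡ 7, so v_3 = 7^{−1} = 2 (mod 13).
  i = 4 (α = 5): (5−1)(5−10)(5−3)(5−6) = 4·(−5)·2·(−1) = 40 ≡ 1, so v_4 = 1^{−1} = 1 (mod 13).
  i = 5 (α = 6): (6−1)(6−10)(6−3)(6−5) = 5·(−4)·3·1 = −60 ≡ 5, so v_5 = 5^{−1} = 8 (mod 13).
  v = [3, 12, 2, 1, 8].
Step 2: syndromes of r = [1, 8, 3, 7, 2] (all sums mod 13).
  S_0 = Σ v_i r_i = 3·1 + 12·8 + 2·3 + 1·7 + 8·2 = 128 ≡ 11.
  S_1 = Σ v_i α_i r_i = 3·1·1 + 12·10·8 + 2·3·3 + 1·5·7 + 8·6·2 = 1112 ≡ 7.
  α_i^2 mod 13 = [1, 9, 9, 12, 10].
  S_2 = Σ v_i α_i^2 r_i = 3·1·1 + 12·9·8 + 2·9·3 + 1·12·7 + 8·10·2 = 1165 ≡ 8.
  S = (11, 7, 8) ≠ 0, so r is not a codeword (an error is present).
Step 3: locate the error. For a single error e at position i, S_ℓ = v_i·e·α_i^ℓ, so α_err = S_1/S_0.
  S_0^{−1} = 11^{−1} = 6 (mod 13), so α_err = 7·6 = 42 ≡ 3 = α_3. Error position i = 3.
  Consistency check: S_2/S_1 = 8·2 = 16 ≡ 3 = α_err ✓ (single-error assumption holds).
Step 4: error magnitude e = S_0/v_3 = S_0·∏_{j≠3}(α_3 − α_j) = 11·7 = 77 ≡ 12 (mod 13).
Step 5: correct position 3: c_3 = r_3 − e = 3 − 12 ≡ 4 (mod 13). Hence c = [1, 8, 4, 7, 2].
  Check: interpolating c through the α_i gives m(x) = 6 + 8·x (degree < 2) with m(α_i) = c_i for every i, so c is indeed a codeword.


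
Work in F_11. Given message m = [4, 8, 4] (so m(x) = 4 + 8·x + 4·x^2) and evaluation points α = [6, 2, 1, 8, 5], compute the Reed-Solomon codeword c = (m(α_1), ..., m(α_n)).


c = [9, 3, 5, 5, 1]

Message polynomial: m(x) = 4 + 8·x + 4·x^2 (mod 11).
For each evaluation point α_i, compute m(α_i) mod 11:
  α_1 = 6: Horner steps 4 → 10 → 9, so m(6) = 9.
  α_2 = 2: Horner steps 4 → 5 → 3, so m(2) = 3.
  α_3 = 1: Horner steps 4 → 1 → 5, so m(1) = 5.
  α_4 = 8: Horner steps 4 → 7 → 5, so m(8) = 5.
  α_5 = 5: Horner steps 4 → 6 → 1, so m(5) = 1.
Codeword c = [9, 3, 5, 5, 1] ∈ F_11^5.


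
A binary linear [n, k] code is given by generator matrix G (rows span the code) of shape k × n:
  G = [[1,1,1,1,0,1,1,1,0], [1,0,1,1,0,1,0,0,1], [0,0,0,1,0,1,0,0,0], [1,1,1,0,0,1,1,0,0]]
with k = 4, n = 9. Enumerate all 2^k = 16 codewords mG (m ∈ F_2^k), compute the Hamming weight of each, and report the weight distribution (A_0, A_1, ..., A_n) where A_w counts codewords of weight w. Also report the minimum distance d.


Weight distribution: A_0 = 1, A_2 = 3, A_3 = 1, A_4 = 3, A_5 = 6, A_6 = 1, A_7 = 1. Minimum distance d = 2.

Enumerate all 2^4 = 16 messages m ∈ F_2^4.
For each, compute codeword c = mG in F_2^9, then tally its weight.
  m = 0000 → c = 000000000, weight = 0.
  m = 1000 → c = 111101110, weight = 7.
  m = 0100 → c = 101101001, weight = 5.
  m = 1100 → c = 010000111, weight = 4.
  m = 0010 → c = 000101000, weight = 2.
  m = 1010 → c = 111000110, weight = 5.
  m = 0110 → c = 101000001, weight = 3.
  m = 1110 → c = 010101111, weight = 6.
  m = 0001 → c = 111001100, weight = 5.
  m = 1001 → c = 000100010, weight = 2.
  m = 0101 → c = 010100101, weight = 4.
  m = 1101 → c = 101001011, weight = 5.
  m = 0011 → c = 111100100, weight = 5.
  m = 1011 → c = 000001010, weight = 2.
  m = 0111 → c = 010001101, weight = 4.
  m = 1111 → c = 101100011, weight = 5.
Tally weights:
  weight 0: 1 codewords.
  weight 2: 3 codewords.
  weight 3: 1 codewords.
  weight 4: 3 codewords.
  weight 5: 6 codewords.
  weight 6: 1 codewords.
  weight 7: 1 codewords.
Minimum distance d = smallest w > 0 with A_w > 0 = 2.
Sanity: Σ A_w = 16 = 2^4 = 16 ✓.


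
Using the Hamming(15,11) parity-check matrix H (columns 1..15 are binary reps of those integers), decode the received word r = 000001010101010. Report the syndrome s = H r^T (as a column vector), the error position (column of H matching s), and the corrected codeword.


s = (0, 1, 1, 0)^T, error position = 6, corrected codeword c = 000000010101010

Compute s = H r^T mod 2 one row at a time:
  s_1 = 1 + 0 + 1 + 0 + 1 + 0 + 1 + 0 = 4 ≡ 0 (mod 2).
  s_2 = 0 + 0 + 1 + 0 + 1 + 0 + 1 + 0 = 3 ≡ 1 (mod 2).
  s_3 = 0 + 0 + 1 + 0 + 1 + 0 + 1 + 0 = 3 ≡ 1 (mod 2).
  s_4 = 0 + 0 + 0 + 0 + 0 + 0 + 0 + 0 = 0 ≡ 0 (mod 2).
s = (0, 1, 1, 0)^T — this equals column 6 of H (binary 0110), so error is at position 6.
Correct: flip bit 6 of r = 000001010101010 to get c = 000000010101010.


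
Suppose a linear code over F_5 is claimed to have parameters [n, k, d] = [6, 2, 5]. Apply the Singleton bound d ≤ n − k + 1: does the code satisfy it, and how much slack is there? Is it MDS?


Singleton RHS = n − k + 1 = 5, slack = 0, bound satisfied, MDS.

Singleton bound: d ≤ n − k + 1.
Here n = 6, k = 2, so n − k + 1 = 5.
Given d = 5, check d ≤ 5: YES.
Slack = (n − k + 1) − d = 0.
The code is MDS (slack = 0).
Description: the claimed parameters are [6, 2, 5]_5; such a code would be MDS (meets Singleton bound).


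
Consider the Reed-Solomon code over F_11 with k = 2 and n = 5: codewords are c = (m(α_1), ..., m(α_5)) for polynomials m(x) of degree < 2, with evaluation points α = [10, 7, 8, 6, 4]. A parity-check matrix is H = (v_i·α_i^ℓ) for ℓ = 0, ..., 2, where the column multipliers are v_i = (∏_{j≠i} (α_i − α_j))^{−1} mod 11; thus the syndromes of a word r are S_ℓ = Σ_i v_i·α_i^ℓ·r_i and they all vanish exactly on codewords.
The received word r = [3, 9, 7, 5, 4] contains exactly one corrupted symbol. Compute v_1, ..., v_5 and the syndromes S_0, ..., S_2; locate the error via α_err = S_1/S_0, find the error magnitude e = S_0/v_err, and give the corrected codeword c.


S = (10, 5, 8), error at position 4, error magnitude e = 5, c = [3, 9, 7, 0, 4].

Step 1: column multipliers v_i = (∏_{j≠i}(α_i − α_j))^{−1} mod 11.
  i = 1 (α = 10): (10−7)(10−8)(10−6)(10−4) = 3·2·4·6 = 144 ≡ 1, so v_1 = 1^{−1} = 1 (mod 11).
  i = 2 (α = 7): (7−10)(7−8)(7−6)(7−4) = (−3)·(−1)·1·3 = 9 ≡ 9, so v_2 = 9^{−1} = 5 (mod 11).
  i = 3 (α = 8): (8−10)(8−7)(8−6)(8−4) = (−2)·1·2·4 = −16 ≡ 6, so v_3 = 6^{−1} = 2 (mod 11).
  i = 4 (α = 6): (6−10)(6−7)(6−8)(6−4) = (−4)·(−1)·(−2)·2 = −16 ≡ 6, so v_4 = 6^{−1} = 2 (mod 11).
  i = 5 (α = 4): (4−10)(4−7)(4−8)(4−6) = (−6)·(−3)·(−4)·(−2) = 144 ≡ 1, so v_5 = 1^{−1} = 1 (mod 11).
  v = [1, 5, 2, 2, 1].
Step 2: syndromes of r = [3, 9, 7, 5, 4] (all sums mod 11).
  S_0 = Σ v_i r_i = 1·3 + 5·9 + 2·7 + 2·5 + 1·4 = 76 ≡ 10.
  S_1 = Σ v_i α_i r_i = 1·10·3 + 5·7·9 + 2·8·7 + 2·6·5 + 1·4·4 = 533 ≡ 5.
  α_i^2 mod 11 = [1, 5, 9, 3, 5].
  S_2 = Σ v_i α_i^2 r_i = 1·1·3 + 5·5·9 + 2·9·7 + 2·3·5 + 1·5·4 = 404 ≡ 8.
  S = (10, 5, 8) ≠ 0, so r is not a codeword (an error is present).
Step 3: locate the error. For a single error e at position i, S_ℓ = v_i·e·α_i^ℓ, so α_err = S_1/S_0.
  S_0^{−1} = 10^{−1} = 10 (mod 11), so α_err = 5·10 = 50 ≡ 6 = α_4. Error position i = 4.
  Consistency check: S_2/S_1 = 8·9 = 72 ≡ 6 = α_err ✓ (single-error assumption holds).
Step 4: error magnitude e = S_0/v_4 = S_0·∏_{j≠4}(α_4 − α_j) = 10·6 = 60 ≡ 5 (mod 11).
Step 5: correct position 4: c_4 = r_4 − e = 5 − 5 ≡ 0 (mod 11). Hence c = [3, 9, 7, 0, 4].
  Check: interpolating c through the α_i gives m(x) = 1 + 9·x (degree < 2) with m(α_i) = c_i for every i, so c is indeed a codeword.


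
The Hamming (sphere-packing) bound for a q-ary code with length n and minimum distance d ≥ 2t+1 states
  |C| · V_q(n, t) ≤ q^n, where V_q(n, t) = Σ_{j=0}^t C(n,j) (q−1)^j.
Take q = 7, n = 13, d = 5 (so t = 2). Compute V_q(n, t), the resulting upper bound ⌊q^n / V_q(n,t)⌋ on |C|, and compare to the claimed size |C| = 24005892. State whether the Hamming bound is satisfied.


V_q(n, t) = 2887, q^n = 96889010407, Hamming bound = 33560446, |C| = 24005892 ≤ bound (satisfied).

Step 1: Compute V_q(n, t) = Σ_{j=0}^2 C(n, j) (q−1)^j.
  j = 0: C(13,0)·(6)^0 = 1·1 = 1.
  j = 1: C(13,1)·(6)^1 = 13·6 = 78.
  j = 2: C(13,2)·(6)^2 = 78·36 = 2808.
  V_q(n, t) = 1 + 78 + 2808 = 2887.
Step 2: q^n = 7^13 = 96889010407.
Step 3: Hamming bound ⌊q^n / V_q(n,t)⌋ = ⌊96889010407/2887⌋ = 33560446.
Step 4: Compare |C| = 24005892 to 33560446: satisfied.
The claimed |C| lies below the Hamming bound.


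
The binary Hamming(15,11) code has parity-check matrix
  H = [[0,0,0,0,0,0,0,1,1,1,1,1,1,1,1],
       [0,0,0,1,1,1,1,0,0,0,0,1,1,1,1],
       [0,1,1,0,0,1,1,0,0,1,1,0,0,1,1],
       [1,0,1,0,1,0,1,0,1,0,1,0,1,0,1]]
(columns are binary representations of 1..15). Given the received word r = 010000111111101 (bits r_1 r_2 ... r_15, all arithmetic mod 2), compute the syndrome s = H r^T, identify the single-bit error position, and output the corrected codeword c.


s = (1, 0, 1, 1)^T, error position = 11, corrected codeword c = 010000111101101

Compute s = H r^T mod 2 one row at a time:
  s_1 = 1 + 1 + 1 + 1 + 1 + 1 + 0 + 1 = 7 ≡ 1 (mod 2).
  s_2 = 0 + 0 + 0 + 1 + 1 + 1 + 0 + 1 = 4 ≡ 0 (mod 2).
  s_3 = 1 + 0 + 0 + 1 + 1 + 1 + 0 + 1 = 5 ≡ 1 (mod 2).
  s_4 = 0 + 0 + 0 + 1 + 1 + 1 + 1 + 1 = 5 ≡ 1 (mod 2).
s = (1, 0, 1, 1)^T — this equals column 11 of H (binary 1011), so error is at position 11.
Correct: flip bit 11 of r = 010000111111101 to get c = 010000111101101.


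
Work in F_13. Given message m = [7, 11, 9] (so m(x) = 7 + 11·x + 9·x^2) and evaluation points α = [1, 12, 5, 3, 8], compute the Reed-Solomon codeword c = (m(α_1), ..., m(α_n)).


c = [1, 5, 1, 4, 8]

Message polynomial: m(x) = 7 + 11·x + 9·x^2 (mod 13).
For each evaluation point α_i, compute m(α_i) mod 13:
  α_1 = 1: Horner steps 9 → 7 → 1, so m(1) = 1.
  α_2 = 12: Horner steps 9 → 2 → 5, so m(12) = 5.
  α_3 = 5: Horner steps 9 → 4 → 1, so m(5) = 1.
  α_4 = 3: Horner steps 9 → 12 → 4, so m(3) = 4.
  α_5 = 8: Horner steps 9 → 5 → 8, so m(8) = 8.
Codeword c = [1, 5, 1, 4, 8] ∈ F_13^5.


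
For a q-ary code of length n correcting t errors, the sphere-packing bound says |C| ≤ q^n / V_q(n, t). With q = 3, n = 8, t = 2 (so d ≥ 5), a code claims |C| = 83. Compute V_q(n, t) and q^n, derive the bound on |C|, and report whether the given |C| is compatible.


V_q(n, t) = 129, q^n = 6561, Hamming bound = 50, |C| = 83 > bound (violated).

Step 1: Compute V_q(n, t) = Σ_{j=0}^2 C(n, j) (q−1)^j.
  j = 0: C(8,0)·(2)^0 = 1·1 = 1.
  j = 1: C(8,1)·(2)^1 = 8·2 = 16.
  j = 2: C(8,2)·(2)^2 = 28·4 = 112.
  V_q(n, t) = 1 + 16 + 112 = 129.
Step 2: q^n = 3^8 = 6561.
Step 3: Hamming bound ⌊q^n / V_q(n,t)⌋ = ⌊6561/129⌋ = 50.
Step 4: Compare |C| = 83 to 50: violated.
The claimed |C| lies above the Hamming bound, so no 3-ary code of length 8 with d ≥ 5 can have 83 codewords.


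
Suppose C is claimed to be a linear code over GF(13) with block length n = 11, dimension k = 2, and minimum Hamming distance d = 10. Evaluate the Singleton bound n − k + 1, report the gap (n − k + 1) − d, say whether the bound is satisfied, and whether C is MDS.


Singleton RHS = n − k + 1 = 10, slack = 0, bound satisfied, MDS.

Singleton bound: d ≤ n − k + 1.
Here n = 11, k = 2, so n − k + 1 = 10.
Given d = 10, check d ≤ 10: YES.
Slack = (n − k + 1) − d = 0.
The code is MDS (slack = 0).
Description: the claimed parameters are [11, 2, 10]_13; such a code would be MDS (meets Singleton bound).


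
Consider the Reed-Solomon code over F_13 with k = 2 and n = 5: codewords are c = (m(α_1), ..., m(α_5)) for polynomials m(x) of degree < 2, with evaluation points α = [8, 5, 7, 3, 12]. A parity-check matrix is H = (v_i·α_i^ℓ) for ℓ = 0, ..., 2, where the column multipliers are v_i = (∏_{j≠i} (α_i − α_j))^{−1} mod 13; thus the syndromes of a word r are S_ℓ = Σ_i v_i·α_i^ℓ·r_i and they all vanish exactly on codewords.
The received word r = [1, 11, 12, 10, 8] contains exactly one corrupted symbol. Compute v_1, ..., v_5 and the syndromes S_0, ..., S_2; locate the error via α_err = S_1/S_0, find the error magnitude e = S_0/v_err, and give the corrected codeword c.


S = (12, 5, 1), error at position 1, error magnitude e = 8, c = [6, 11, 12, 10, 8].

Step 1: column multipliers v_i = (∏_{j≠i}(α_i − α_j))^{−1} mod 13.
  i = 1 (α = 8): (8−5)(8−7)(8−3)(8−12) = 3·1·5·(−4) = −60 ≡ 5, so v_1 = 5^{−1} = 8 (mod 13).
  i = 2 (α = 5): (5−8)(5−7)(5−3)(5−12) = (−3)·(−2)·2·(−7) = −84 ≡ 7, so v_2 = 7^{−1} = 2 (mod 13).
  i = 3 (α = 7): (7−8)(7−5)(7−3)(7−12) = (−1)·2·4·(−5) = 40 ≡ 1, so v_3 = 1^{−1} = 1 (mod 13).
  i = 4 (α = 3): (3−8)(3−5)(3−7)(3−12) = (−5)·(−2)·(−4)·(−9) = 360 ≡ 9, so v_4 = 9^{−1} = 3 (mod 13).
  i = 5 (α = 12): (12−8)(12−5)(12−7)(12−3) = 4·7·5·9 = 1260 ≡ 12, so v_5 = 12^{−1} = 12 (mod 13).
  v = [8, 2, 1, 3, 12].
Step 2: syndromes of r = [1, 11, 12, 10, 8] (all sums mod 13).
  S_0 = Σ v_i r_i = 8·1 + 2·11 + 1·12 + 3·10 + 12·8 = 168 ≡ 12.
  S_1 = Σ v_i α_i r_i = 8·8·1 + 2·5·11 + 1·7·12 + 3·3·10 + 12·12·8 = 1500 ≡ 5.
  α_i^2 mod 13 = [12, 12, 10, 9, 1].
  S_2 = Σ v_i α_i^2 r_i = 8·12·1 + 2·12·11 + 1·10·12 + 3·9·10 + 12·1·8 = 846 ≡ 1.
  S = (12, 5, 1) ≠ 0, so r is not a codeword (an error is present).
Step 3: locate the error. For a single error e at position i, S_ℓ = v_i·e·α_i^ℓ, so α_err = S_1/S_0.
  S_0^{−1} = 12^{−1} = 12 (mod 13), so α_err = 5·12 = 60 ≡ 8 = α_1. Error position i = 1.
  Consistency check: S_2/S_1 = 1·8 = 8 ≡ 8 = α_err ✓ (single-error assumption holds).
Step 4: error magnitude e = S_0/v_1 = S_0·∏_{j≠1}(α_1 − α_j) = 12·5 = 60 ≡ 8 (mod 13).
Step 5: correct position 1: c_1 = r_1 − e = 1 − 8 ≡ 6 (mod 13). Hence c = [6, 11, 12, 10, 8].
  Check: interpolating c through the α_i gives m(x) = 2 + 7·x (degree < 2) with m(α_i) = c_i for every i, so c is indeed a codeword.


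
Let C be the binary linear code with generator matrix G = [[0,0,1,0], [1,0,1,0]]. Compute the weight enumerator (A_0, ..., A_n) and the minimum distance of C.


Weight distribution: A_0 = 1, A_1 = 2, A_2 = 1. Minimum distance d = 1.

Enumerate all 2^2 = 4 messages m ∈ F_2^2.
For each, compute codeword c = mG in F_2^4, then tally its weight.
  m = 00 → c = 0000, weight = 0.
  m = 10 → c = 0010, weight = 1.
  m = 01 → c = 1010, weight = 2.
  m = 11 → c = 1000, weight = 1.
Tally weights:
  weight 0: 1 codewords.
  weight 1: 2 codewords.
  weight 2: 1 codewords.
Minimum distance d = smallest w > 0 with A_w > 0 = 1.
Sanity: Σ A_w = 4 = 2^2 = 4 ✓.


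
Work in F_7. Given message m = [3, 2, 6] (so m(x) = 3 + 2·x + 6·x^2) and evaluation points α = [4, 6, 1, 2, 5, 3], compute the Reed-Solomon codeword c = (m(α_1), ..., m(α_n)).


c = [2, 0, 4, 3, 2, 0]

Message polynomial: m(x) = 3 + 2·x + 6·x^2 (mod 7).
For each evaluation point α_i, compute m(α_i) mod 7:
  α_1 = 4: Horner steps 6 → 5 → 2, so m(4) = 2.
  α_2 = 6: Horner steps 6 → 3 → 0, so m(6) = 0.
  α_3 = 1: Horner steps 6 → 1 → 4, so m(1) = 4.
  α_4 = 2: Horner steps 6 → 0 → 3, so m(2) = 3.
  α_5 = 5: Horner steps 6 → 4 → 2, so m(5) = 2.
  α_6 = 3: Horner steps 6 → 6 → 0, so m(3) = 0.
Codeword c = [2, 0, 4, 3, 2, 0] ∈ F_7^6.


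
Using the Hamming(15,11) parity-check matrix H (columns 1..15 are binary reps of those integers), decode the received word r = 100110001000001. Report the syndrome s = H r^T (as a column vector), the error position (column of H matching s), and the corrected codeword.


s = (0, 1, 1, 0)^T, error position = 6, corrected codeword c = 100111001000001

Compute s = H r^T mod 2 one row at a time:
  s_1 = 0 + 1 + 0 + 0 + 0 + 0 + 0 + 1 = 2 ≡ 0 (mod 2).
  s_2 = 1 + 1 + 0 + 0 + 0 + 0 + 0 + 1 = 3 ≡ 1 (mod 2).
  s_3 = 0 + 0 + 0 + 0 + 0 + 0 + 0 + 1 = 1 ≡ 1 (mod 2).
  s_4 = 1 + 0 + 1 + 0 + 1 + 0 + 0 + 1 = 4 ≡ 0 (mod 2).
s = (0, 1, 1, 0)^T — this equals column 6 of H (binary 0110), so error is at position 6.
Correct: flip bit 6 of r = 100110001000001 to get c = 100111001000001.


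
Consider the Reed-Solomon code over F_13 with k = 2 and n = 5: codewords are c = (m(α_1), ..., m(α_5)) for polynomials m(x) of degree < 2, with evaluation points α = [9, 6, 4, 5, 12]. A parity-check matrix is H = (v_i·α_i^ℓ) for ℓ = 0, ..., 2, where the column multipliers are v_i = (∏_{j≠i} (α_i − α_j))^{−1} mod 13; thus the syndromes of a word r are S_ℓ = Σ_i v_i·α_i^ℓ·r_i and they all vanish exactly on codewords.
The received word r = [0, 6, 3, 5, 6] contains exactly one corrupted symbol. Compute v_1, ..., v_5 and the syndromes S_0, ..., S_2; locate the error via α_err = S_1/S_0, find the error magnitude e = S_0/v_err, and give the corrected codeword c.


S = (9, 2, 12), error at position 2, error magnitude e = 12, c = [0, 7, 3, 5, 6].

Step 1: column multipliers v_i = (∏_{j≠i}(α_i − α_j))^{−1} mod 13.
  i = 1 (α = 9): (9−6)(9−4)(9−5)(9−12) = 3·5·4·(−3) = −180 ≡ 2, so v_1 = 2^{−1} = 7 (mod 13).
  i = 2 (α = 6): (6−9)(6−4)(6−5)(6−12) = (−3)·2·1·(−6) = 36 ≡ 10, so v_2 = 10^{−1} = 4 (mod 13).
  i = 3 (α = 4): (4−9)(4−6)(4−5)(4−12) = (−5)·(−2)·(−1)·(−8) = 80 ≡ 2, so v_3 = 2^{−1} = 7 (mod 13).
  i = 4 (α = 5): (5−9)(5−6)(5−4)(5−12) = (−4)·(−1)·1·(−7) = −28 ≡ 11, so v_4 = 11^{−1} = 6 (mod 13).
  i = 5 (α = 12): (12−9)(12−6)(12−4)(12−5) = 3·6·8·7 = 1008 ≡ 7, so v_5 = 7^{−1} = 2 (mod 13).
  v = [7, 4, 7, 6, 2].
Step 2: syndromes of r = [0, 6, 3, 5, 6] (all sums mod 13).
  S_0 = Σ v_i r_i = 7·0 + 4·6 + 7·3 + 6·5 + 2·6 = 87 ≡ 9.
  S_1 = Σ v_i α_i r_i = 7·9·0 + 4·6·6 + 7·4·3 + 6·5·5 + 2·12·6 = 522 ≡ 2.
  α_i^2 mod 13 = [3, 10, 3, 12, 1].
  S_2 = Σ v_i α_i^2 r_i = 7·3·0 + 4·10·6 + 7·3·3 + 6·12·5 + 2·1·6 = 675 ≡ 12.
  S = (9, 2, 12) ≠ 0, so r is not a codeword (an error is present).
Step 3: locate the error. For a single error e at position i, S_ℓ = v_i·e·α_i^ℓ, so α_err = S_1/S_0.
  S_0^{−1} = 9^{−1} = 3 (mod 13), so α_err = 2·3 = 6 ≡ 6 = α_2. Error position i = 2.
  Consistency check: S_2/S_1 = 12·7 = 84 ≡ 6 = α_err ✓ (single-error assumption holds).
Step 4: error magnitude e = S_0/v_2 = S_0·∏_{j≠2}(α_2 − α_j) = 9·10 = 90 ≡ 12 (mod 13).
Step 5: correct position 2: c_2 = r_2 − e = 6 − 12 ≡ 7 (mod 13). Hence c = [0, 7, 3, 5, 6].
  Check: interpolating c through the α_i gives m(x) = 8 + 2·x (degree < 2) with m(α_i) = c_i for every i, so c is indeed a codeword.


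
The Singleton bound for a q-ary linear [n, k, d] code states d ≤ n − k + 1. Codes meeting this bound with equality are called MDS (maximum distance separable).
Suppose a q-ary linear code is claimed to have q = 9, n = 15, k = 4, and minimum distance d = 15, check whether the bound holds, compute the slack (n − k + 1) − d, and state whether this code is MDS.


Singleton RHS = n − k + 1 = 12, slack = -3, bound violated (no such code; not MDS).

Singleton bound: d ≤ n − k + 1.
Here n = 15, k = 4, so n − k + 1 = 12.
Given d = 15, check d ≤ 12: NO.
Slack = (n − k + 1) − d = -3.
The slack is negative: d = 15 exceeds n − k + 1 = 12 by 3, so the Singleton bound is violated and no linear [15, 4, 15]_9 code can exist. In particular it is not MDS (MDS requires d = n − k + 1 exactly).
Description: the claimed parameters are [15, 4, 15]_9; such a code would be impossible (violates the Singleton bound).


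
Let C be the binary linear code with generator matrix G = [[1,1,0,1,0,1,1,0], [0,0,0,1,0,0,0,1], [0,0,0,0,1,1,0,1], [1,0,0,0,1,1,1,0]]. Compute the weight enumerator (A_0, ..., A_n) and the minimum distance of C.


Weight distribution: A_0 = 1, A_2 = 2, A_3 = 6, A_4 = 3, A_5 = 2, A_6 = 2. Minimum distance d = 2.

Enumerate all 2^4 = 16 messages m ∈ F_2^4.
For each, compute codeword c = mG in F_2^8, then tally its weight.
  m = 0000 → c = 00000000, weight = 0.
  m = 1000 → c = 11010110, weight = 5.
  m = 0100 → c = 00010001, weight = 2.
  m = 1100 → c = 11000111, weight = 5.
  m = 0010 → c = 00001101, weight = 3.
  m = 1010 → c = 11011011, weight = 6.
  m = 0110 → c = 00011100, weight = 3.
  m = 1110 → c = 11001010, weight = 4.
  m = 0001 → c = 10001110, weight = 4.
  m = 1001 → c = 01011000, weight = 3.
  m = 0101 → c = 10011111, weight = 6.
  m = 1101 → c = 01001001, weight = 3.
  m = 0011 → c = 10000011, weight = 3.
  m = 1011 → c = 01010101, weight = 4.
  m = 0111 → c = 10010010, weight = 3.
  m = 1111 → c = 01000100, weight = 2.
Tally weights:
  weight 0: 1 codewords.
  weight 2: 2 codewords.
  weight 3: 6 codewords.
  weight 4: 3 codewords.
  weight 5: 2 codewords.
  weight 6: 2 codewords.
Minimum distance d = smallest w > 0 with A_w > 0 = 2.
Sanity: Σ A_w = 16 = 2^4 = 16 ✓.


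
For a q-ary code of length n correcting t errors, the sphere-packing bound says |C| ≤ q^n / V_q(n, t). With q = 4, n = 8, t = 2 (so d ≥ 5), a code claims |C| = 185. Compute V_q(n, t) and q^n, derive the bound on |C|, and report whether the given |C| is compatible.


V_q(n, t) = 277, q^n = 65536, Hamming bound = 236, |C| = 185 ≤ bound (satisfied).

Step 1: Compute V_q(n, t) = Σ_{j=0}^2 C(n, j) (q−1)^j.
  j = 0: C(8,0)·(3)^0 = 1·1 = 1.
  j = 1: C(8,1)·(3)^1 = 8·3 = 24.
  j = 2: C(8,2)·(3)^2 = 28·9 = 252.
  V_q(n, t) = 1 + 24 + 252 = 277.
Step 2: q^n = 4^8 = 65536.
Step 3: Hamming bound ⌊q^n / V_q(n,t)⌋ = ⌊65536/277⌋ = 236.
Step 4: Compare |C| = 185 to 236: satisfied.
The claimed |C| lies below the Hamming bound.


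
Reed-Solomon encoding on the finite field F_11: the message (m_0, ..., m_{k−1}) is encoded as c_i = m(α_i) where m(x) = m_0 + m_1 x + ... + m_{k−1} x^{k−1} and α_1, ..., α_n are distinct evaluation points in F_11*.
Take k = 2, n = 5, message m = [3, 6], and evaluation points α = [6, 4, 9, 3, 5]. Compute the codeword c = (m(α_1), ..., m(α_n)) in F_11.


c = [6, 5, 2, 10, 0]

Message polynomial: m(x) = 3 + 6·x (mod 11).
For each evaluation point α_i, compute m(α_i) mod 11:
  α_1 = 6: Horner steps 6 → 6, so m(6) = 6.
  α_2 = 4: Horner steps 6 → 5, so m(4) = 5.
  α_3 = 9: Horner steps 6 → 2, so m(9) = 2.
  α_4 = 3: Horner steps 6 → 10, so m(3) = 10.
  α_5 = 5: Horner steps 6 → 0, so m(5) = 0.
Codeword c = [6, 5, 2, 10, 0] ∈ F_11^5.


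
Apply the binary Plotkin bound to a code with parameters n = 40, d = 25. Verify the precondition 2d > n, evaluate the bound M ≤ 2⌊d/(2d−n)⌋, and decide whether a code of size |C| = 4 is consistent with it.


Plotkin bound M ≤ 4; given |C| = 4 ≤ bound (satisfied).

Check applicability: 2d = 50, n = 40.
2d − n = 10 > 0, so Plotkin applies.
Compute d/(2d−n) = 25/10 ≈ 2.5000.
⌊d/(2d−n)⌋ = 2.
Plotkin bound: M ≤ 2·2 = 4.
Given |C| = 4, check: satisfied.
This |C| is at the Plotkin bound.


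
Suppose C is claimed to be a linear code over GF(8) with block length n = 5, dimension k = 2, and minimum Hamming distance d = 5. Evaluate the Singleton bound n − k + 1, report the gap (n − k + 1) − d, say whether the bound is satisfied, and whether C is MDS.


Singleton RHS = n − k + 1 = 4, slack = -1, bound violated (no such code; not MDS).

Singleton bound: d ≤ n − k + 1.
Here n = 5, k = 2, so n − k + 1 = 4.
Given d = 5, check d ≤ 4: NO.
Slack = (n − k + 1) − d = -1.
The slack is negative: d = 5 exceeds n − k + 1 = 4 by 1, so the Singleton bound is violated and no linear [5, 2, 5]_8 code can exist. In particular it is not MDS (MDS requires d = n − k + 1 exactly).
Description: the claimed parameters are [5, 2, 5]_8; such a code would be impossible (violates the Singleton bound).


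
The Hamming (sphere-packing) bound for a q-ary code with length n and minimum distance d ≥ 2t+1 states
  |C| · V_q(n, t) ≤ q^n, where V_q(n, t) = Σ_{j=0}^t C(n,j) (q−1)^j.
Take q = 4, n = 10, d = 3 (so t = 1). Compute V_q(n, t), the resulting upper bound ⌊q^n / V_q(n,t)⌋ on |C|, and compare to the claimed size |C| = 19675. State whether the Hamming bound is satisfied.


V_q(n, t) = 31, q^n = 1048576, Hamming bound = 33825, |C| = 19675 ≤ bound (satisfied).

Step 1: Compute V_q(n, t) = Σ_{j=0}^1 C(n, j) (q−1)^j.
  j = 0: C(10,0)·(3)^0 = 1·1 = 1.
  j = 1: C(10,1)·(3)^1 = 10·3 = 30.
  V_q(n, t) = 1 + 30 = 31.
Step 2: q^n = 4^10 = 1048576.
Step 3: Hamming bound ⌊q^n / V_q(n,t)⌋ = ⌊1048576/31⌋ = 33825.
Step 4: Compare |C| = 19675 to 33825: satisfied.
The claimed |C| lies below the Hamming bound.


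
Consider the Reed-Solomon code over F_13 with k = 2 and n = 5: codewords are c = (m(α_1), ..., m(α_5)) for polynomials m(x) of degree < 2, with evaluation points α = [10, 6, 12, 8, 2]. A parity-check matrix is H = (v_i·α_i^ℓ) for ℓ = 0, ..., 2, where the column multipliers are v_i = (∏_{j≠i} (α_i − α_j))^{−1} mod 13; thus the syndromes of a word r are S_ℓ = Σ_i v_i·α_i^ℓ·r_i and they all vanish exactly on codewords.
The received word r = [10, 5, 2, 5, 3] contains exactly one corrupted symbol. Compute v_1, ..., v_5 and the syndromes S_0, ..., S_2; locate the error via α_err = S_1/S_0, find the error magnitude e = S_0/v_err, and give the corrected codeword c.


S = (6, 10, 8), error at position 2, error magnitude e = 5, c = [10, 0, 2, 5, 3].

Step 1: column multipliers v_i = (∏_{j≠i}(α_i − α_j))^{−1} mod 13.
  i = 1 (α = 10): (10−6)(10−12)(10−8)(10−2) = 4·(−2)·2·8 = −128 ≡ 2, so v_1 = 2^{−1} = 7 (mod 13).
  i = 2 (α = 6): (6−10)(6−12)(6−8)(6−2) = (−4)·(−6)·(−2)·4 = −192 ≡ 3, so v_2 = 3^{−1} = 9 (mod 13).
  i = 3 (α = 12): (12−10)(12−6)(12−8)(12−2) = 2·6·4·10 = 480 ≡ 12, so v_3 = 12^{−1} = 12 (mod 13).
  i = 4 (α = 8): (8−10)(8−6)(8−12)(8−2) = (−2)·2·(−4)·6 = 96 ≡ 5, so v_4 = 5^{−1} = 8 (mod 13).
  i = 5 (α = 2): (2−10)(2−6)(2−12)(2−8) = (−8)·(−4)·(−10)·(−6) = 1920 ≡ 9, so v_5 = 9^{−1} = 3 (mod 13).
  v = [7, 9, 12, 8, 3].
Step 2: syndromes of r = [10, 5, 2, 5, 3] (all sums mod 13).
  S_0 = Σ v_i r_i = 7·10 + 9·5 + 12·2 + 8·5 + 3·3 = 188 ≡ 6.
  S_1 = Σ v_i α_i r_i = 7·10·10 + 9·6·5 + 12·12·2 + 8·8·5 + 3·2·3 = 1596 ≡ 10.
  α_i^2 mod 13 = [9, 10, 1, 12, 4].
  S_2 = Σ v_i α_i^2 r_i = 7·9·10 + 9·10·5 + 12·1·2 + 8·12·5 + 3·4·3 = 1620 ≡ 8.
  S = (6, 10, 8) ≠ 0, so r is not a codeword (an error is present).
Step 3: locate the error. For a single error e at position i, S_ℓ = v_i·e·α_i^ℓ, so α_err = S_1/S_0.
  S_0^{−1} = 6^{−1} = 11 (mod 13), so α_err = 10·11 = 110 ≡ 6 = α_2. Error position i = 2.
  Consistency check: S_2/S_1 = 8·4 = 32 ≡ 6 = α_err ✓ (single-error assumption holds).
Step 4: error magnitude e = S_0/v_2 = S_0·∏_{j≠2}(α_2 − α_j) = 6·3 = 18 ≡ 5 (mod 13).
Step 5: correct position 2: c_2 = r_2 − e = 5 − 5 ≡ 0 (mod 13). Hence c = [10, 0, 2, 5, 3].
  Check: interpolating c through the α_i gives m(x) = 11 + 9·x (degree < 2) with m(α_i) = c_i for every i, so c is indeed a codeword.


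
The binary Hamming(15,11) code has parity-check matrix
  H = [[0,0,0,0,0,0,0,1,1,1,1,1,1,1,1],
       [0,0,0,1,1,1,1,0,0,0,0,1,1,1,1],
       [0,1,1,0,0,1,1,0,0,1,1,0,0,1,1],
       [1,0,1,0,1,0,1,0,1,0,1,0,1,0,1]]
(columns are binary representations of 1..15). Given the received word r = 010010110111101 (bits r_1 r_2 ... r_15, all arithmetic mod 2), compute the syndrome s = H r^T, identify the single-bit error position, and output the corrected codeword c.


s = (0, 1, 1, 1)^T, error position = 7, corrected codeword c = 010010010111101

Compute s = H r^T mod 2 one row at a time:
  s_1 = 1 + 0 + 1 + 1 + 1 + 1 + 0 + 1 = 6 ≡ 0 (mod 2).
  s_2 = 0 + 1 + 0 + 1 + 1 + 1 + 0 + 1 = 5 ≡ 1 (mod 2).
  s_3 = 1 + 0 + 0 + 1 + 1 + 1 + 0 + 1 = 5 ≡ 1 (mod 2).
  s_4 = 0 + 0 + 1 + 1 + 0 + 1 + 1 + 1 = 5 ≡ 1 (mod 2).
s = (0, 1, 1, 1)^T — this equals column 7 of H (binary 0111), so error is at position 7.
Correct: flip bit 7 of r = 010010110111101 to get c = 010010010111101.


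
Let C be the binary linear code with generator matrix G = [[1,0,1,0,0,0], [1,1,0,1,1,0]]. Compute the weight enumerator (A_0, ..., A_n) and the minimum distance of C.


Weight distribution: A_0 = 1, A_2 = 1, A_4 = 2. Minimum distance d = 2.

Enumerate all 2^2 = 4 messages m ∈ F_2^2.
For each, compute codeword c = mG in F_2^6, then tally its weight.
  m = 00 → c = 000000, weight = 0.
  m = 10 → c = 101000, weight = 2.
  m = 01 → c = 110110, weight = 4.
  m = 11 → c = 011110, weight = 4.
Tally weights:
  weight 0: 1 codewords.
  weight 2: 1 codewords.
  weight 4: 2 codewords.
Minimum distance d = smallest w > 0 with A_w > 0 = 2.
Sanity: Σ A_w = 4 = 2^2 = 4 ✓.
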